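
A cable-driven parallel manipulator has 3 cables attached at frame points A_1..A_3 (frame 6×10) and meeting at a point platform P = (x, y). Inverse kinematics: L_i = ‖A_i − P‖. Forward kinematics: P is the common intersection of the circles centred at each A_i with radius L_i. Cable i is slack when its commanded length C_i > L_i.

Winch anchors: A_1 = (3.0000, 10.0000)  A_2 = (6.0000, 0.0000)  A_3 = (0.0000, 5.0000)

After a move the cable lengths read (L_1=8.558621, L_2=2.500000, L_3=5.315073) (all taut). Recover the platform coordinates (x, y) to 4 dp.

(4.0000, 1.5000)

expand ‖A_i−P‖²=L_i² and subtract eq 1 (q_i ≔ ‖A_i‖²−L_i²)
q_1 = 9.0000+100.0000−73.2500 = 35.7500
eq1−eq2 → [-6.0000  20.0000]·P = 6.0000
eq1−eq3 → [6.0000  10.0000]·P = 39.0000
2×2 solve → P = (4.0000, 1.5000)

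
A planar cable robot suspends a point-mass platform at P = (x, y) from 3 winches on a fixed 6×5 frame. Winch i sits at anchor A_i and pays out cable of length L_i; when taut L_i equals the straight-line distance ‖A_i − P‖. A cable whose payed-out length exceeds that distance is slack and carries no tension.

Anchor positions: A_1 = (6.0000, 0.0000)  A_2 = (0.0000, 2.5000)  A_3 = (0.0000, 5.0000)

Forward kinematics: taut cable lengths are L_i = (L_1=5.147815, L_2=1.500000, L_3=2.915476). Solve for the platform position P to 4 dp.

(1.5000, 2.5000)

each cable: (A_i−P)·(A_i−P) = L_i²; let k_i = ‖A_i‖²−L_i²
k_1 = 36.0000+0.0000−26.5000 = 9.5000
row 1: 12.0000x − 5.0000y = 5.5000  (k_2=4.0000)
row 2: 12.0000x − 10.0000y = -7.0000  (k_3=16.5000)
Cramer on rows 1–2 → x = 1.5000, y = 2.5000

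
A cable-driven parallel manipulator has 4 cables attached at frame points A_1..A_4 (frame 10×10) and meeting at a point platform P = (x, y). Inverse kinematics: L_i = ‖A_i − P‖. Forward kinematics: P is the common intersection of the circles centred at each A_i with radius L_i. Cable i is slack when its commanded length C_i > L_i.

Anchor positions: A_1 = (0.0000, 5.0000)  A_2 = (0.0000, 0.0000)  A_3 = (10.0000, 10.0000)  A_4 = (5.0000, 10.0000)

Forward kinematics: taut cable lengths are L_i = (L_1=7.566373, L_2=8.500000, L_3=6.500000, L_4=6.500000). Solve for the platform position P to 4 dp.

each cable: (A_i−P)·(A_i−P) = L_i²; let q_i = ‖A_i‖²−L_i²
q_1 = 0.0000+25.0000−57.2500 = -32.2500
row 1: 0.0000x + 10.0000y = 40.0000  (q_2=-72.2500)
row 2: -20.0000x − 10.0000y = -190.0000  (q_3=157.7500)
row 3: -10.0000x − 10.0000y = -115.0000  (q_4=82.7500)
Cramer on rows 1–2 → x = 7.5000, y = 4.0000
check cable 4: ‖A_4−P‖² = 42.2500 ≈ L_4² = 42.2500 ✓

(7.5000, 4.0000)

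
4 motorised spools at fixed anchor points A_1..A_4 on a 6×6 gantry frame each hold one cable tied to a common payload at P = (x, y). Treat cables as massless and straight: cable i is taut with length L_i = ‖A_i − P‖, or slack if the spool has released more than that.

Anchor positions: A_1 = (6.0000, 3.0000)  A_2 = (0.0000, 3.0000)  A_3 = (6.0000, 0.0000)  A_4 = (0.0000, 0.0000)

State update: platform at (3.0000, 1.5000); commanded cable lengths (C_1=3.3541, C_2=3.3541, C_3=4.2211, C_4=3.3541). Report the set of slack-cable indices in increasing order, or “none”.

i=1: geometric 3.3541 vs commanded 3.3541 ⇒ taut
i=2: geometric 3.3541 vs commanded 3.3541 ⇒ taut
i=3: geometric 3.3541 vs commanded 4.2211 ⇒ slack
i=4: geometric 3.3541 vs commanded 3.3541 ⇒ taut

3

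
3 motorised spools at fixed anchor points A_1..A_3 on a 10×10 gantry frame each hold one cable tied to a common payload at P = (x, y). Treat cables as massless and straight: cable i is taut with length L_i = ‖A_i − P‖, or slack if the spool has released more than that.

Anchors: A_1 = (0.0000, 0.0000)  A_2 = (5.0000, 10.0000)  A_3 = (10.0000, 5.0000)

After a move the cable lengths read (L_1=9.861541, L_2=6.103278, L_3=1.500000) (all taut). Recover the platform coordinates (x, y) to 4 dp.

(8.5000, 5.0000)

expand ‖A_i−P‖²=L_i² and subtract eq 1 (q_i ≔ ‖A_i‖²−L_i²)
q_1 = 0.0000+0.0000−97.2500 = -97.2500
eq1−eq2 → [-10.0000  -20.0000]·P = -185.0000
eq1−eq3 → [-20.0000  -10.0000]·P = -220.0000
2×2 solve → P = (8.5000, 5.0000)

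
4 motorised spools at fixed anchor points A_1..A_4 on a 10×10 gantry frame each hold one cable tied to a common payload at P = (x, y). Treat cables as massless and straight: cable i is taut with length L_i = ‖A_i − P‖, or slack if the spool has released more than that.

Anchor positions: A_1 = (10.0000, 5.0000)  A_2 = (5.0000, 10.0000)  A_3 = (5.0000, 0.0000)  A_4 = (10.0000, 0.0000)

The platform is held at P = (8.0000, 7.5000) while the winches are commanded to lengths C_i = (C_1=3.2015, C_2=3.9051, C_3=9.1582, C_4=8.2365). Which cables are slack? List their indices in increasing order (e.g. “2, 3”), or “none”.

3, 4

cable 1: √((2.0000)²+(-2.5000)²)=3.2016, C_1=3.2015: taut
cable 2: √((-3.0000)²+(2.5000)²)=3.9051, C_2=3.9051: taut
cable 3: √((-3.0000)²+(-7.5000)²)=8.0777, C_3=9.1582: slack
cable 4: √((2.0000)²+(-7.5000)²)=7.7621, C_4=8.2365: slack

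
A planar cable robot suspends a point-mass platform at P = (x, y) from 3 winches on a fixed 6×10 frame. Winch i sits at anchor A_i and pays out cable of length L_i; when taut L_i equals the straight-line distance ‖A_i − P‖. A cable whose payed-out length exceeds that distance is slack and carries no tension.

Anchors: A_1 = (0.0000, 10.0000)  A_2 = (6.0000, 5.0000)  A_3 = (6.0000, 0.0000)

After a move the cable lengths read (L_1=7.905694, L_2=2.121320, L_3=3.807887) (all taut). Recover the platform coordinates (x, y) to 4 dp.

(4.5000, 3.5000)

each cable: (A_i−P)·(A_i−P) = L_i²; let c_i = ‖A_i‖²−L_i²
c_1 = 0.0000+100.0000−62.5000 = 37.5000
row 1: -12.0000x + 10.0000y = -19.0000  (c_2=56.5000)
row 2: -12.0000x + 20.0000y = 16.0000  (c_3=21.5000)
Cramer on rows 1–2 → x = 4.5000, y = 3.5000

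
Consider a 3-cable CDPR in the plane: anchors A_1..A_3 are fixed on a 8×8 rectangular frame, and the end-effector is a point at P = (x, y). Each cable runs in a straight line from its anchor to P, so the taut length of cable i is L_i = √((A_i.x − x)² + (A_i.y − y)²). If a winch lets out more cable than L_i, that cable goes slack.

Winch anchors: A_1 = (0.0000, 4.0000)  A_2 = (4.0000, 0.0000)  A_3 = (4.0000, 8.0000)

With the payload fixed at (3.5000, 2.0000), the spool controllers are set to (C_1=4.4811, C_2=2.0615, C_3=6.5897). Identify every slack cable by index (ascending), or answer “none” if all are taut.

1, 3

i=1: geometric 4.0311 vs commanded 4.4811 ⇒ slack
i=2: geometric 2.0616 vs commanded 2.0615 ⇒ taut
i=3: geometric 6.0208 vs commanded 6.5897 ⇒ slack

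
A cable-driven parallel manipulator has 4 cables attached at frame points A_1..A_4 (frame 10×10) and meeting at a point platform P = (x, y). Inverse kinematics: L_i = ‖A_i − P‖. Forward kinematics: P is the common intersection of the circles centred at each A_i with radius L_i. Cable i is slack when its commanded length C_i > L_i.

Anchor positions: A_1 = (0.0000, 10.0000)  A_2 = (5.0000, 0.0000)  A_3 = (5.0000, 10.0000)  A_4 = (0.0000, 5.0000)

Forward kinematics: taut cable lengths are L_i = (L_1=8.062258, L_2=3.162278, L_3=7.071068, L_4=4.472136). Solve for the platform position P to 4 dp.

(4.0000, 3.0000)

expand ‖A_i−P‖²=L_i² and subtract eq 1 (k_i ≔ ‖A_i‖²−L_i²)
k_1 = 0.0000+100.0000−65.0000 = 35.0000
eq1−eq2 → [-10.0000  20.0000]·P = 20.0000
eq1−eq3 → [-10.0000  0.0000]·P = -40.0000
eq1−eq4 → [0.0000  10.0000]·P = 30.0000
2×2 solve → P = (4.0000, 3.0000)
check cable 4: ‖A_4−P‖² = 20.0000 ≈ L_4² = 20.0000 ✓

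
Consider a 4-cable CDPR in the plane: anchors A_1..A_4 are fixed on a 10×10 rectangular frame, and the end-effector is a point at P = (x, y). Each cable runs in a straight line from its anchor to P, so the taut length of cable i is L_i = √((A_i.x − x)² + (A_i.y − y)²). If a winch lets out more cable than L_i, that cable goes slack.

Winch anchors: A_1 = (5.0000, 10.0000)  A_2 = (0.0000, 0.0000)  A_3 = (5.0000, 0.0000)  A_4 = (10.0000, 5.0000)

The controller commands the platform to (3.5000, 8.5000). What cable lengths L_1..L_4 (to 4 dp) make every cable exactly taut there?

(2.1213, 9.1924, 8.6313, 7.3824)

cable 1: Δx=1.5000, Δy=1.5000; L_1 = √(Δx²+Δy²) = 2.1213
cable 2: Δx=-3.5000, Δy=-8.5000; L_2 = √(Δx²+Δy²) = 9.1924
cable 3: Δx=1.5000, Δy=-8.5000; L_3 = √(Δx²+Δy²) = 8.6313
cable 4: Δx=6.5000, Δy=-3.5000; L_4 = √(Δx²+Δy²) = 7.3824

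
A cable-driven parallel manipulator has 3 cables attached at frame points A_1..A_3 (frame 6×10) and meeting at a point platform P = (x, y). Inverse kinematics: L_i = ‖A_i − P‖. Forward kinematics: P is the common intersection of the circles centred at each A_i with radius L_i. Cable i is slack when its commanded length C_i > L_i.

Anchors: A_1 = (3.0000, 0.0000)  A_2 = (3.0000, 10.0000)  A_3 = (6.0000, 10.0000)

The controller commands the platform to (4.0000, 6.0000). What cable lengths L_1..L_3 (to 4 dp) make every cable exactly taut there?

cable 1: Δx=-1.0000, Δy=-6.0000; L_1 = √(Δx²+Δy²) = 6.0828
cable 2: Δx=-1.0000, Δy=4.0000; L_2 = √(Δx²+Δy²) = 4.1231
cable 3: Δx=2.0000, Δy=4.0000; L_3 = √(Δx²+Δy²) = 4.4721

(6.0828, 4.1231, 4.4721)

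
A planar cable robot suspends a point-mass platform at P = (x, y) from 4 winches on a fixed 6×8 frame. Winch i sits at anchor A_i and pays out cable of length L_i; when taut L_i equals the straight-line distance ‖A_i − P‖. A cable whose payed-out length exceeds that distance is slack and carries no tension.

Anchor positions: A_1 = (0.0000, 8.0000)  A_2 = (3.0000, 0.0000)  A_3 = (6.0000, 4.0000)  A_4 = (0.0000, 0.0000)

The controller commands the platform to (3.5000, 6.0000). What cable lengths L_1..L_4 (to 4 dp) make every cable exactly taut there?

L_1: Δ = A_1−P = (-3.5000, 2.0000) → ‖Δ‖ = √16.2500 = 4.0311
L_2: Δ = A_2−P = (-0.5000, -6.0000) → ‖Δ‖ = √36.2500 = 6.0208
L_3: Δ = A_3−P = (2.5000, -2.0000) → ‖Δ‖ = √10.2500 = 3.2016
L_4: Δ = A_4−P = (-3.5000, -6.0000) → ‖Δ‖ = √48.2500 = 6.9462

(4.0311, 6.0208, 3.2016, 6.9462)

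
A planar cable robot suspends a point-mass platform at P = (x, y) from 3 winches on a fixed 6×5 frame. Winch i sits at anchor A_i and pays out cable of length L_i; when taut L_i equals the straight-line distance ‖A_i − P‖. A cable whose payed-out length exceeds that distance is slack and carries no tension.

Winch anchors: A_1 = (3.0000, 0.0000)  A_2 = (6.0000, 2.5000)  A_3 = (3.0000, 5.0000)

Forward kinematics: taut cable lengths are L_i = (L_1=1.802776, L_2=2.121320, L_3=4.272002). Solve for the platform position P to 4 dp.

expand ‖A_i−P‖²=L_i² and subtract eq 1 (k_i ≔ ‖A_i‖²−L_i²)
k_1 = 9.0000+0.0000−3.2500 = 5.7500
eq1−eq2 → [-6.0000  -5.0000]·P = -32.0000
eq1−eq3 → [0.0000  -10.0000]·P = -10.0000
2×2 solve → P = (4.5000, 1.0000)

(4.5000, 1.0000)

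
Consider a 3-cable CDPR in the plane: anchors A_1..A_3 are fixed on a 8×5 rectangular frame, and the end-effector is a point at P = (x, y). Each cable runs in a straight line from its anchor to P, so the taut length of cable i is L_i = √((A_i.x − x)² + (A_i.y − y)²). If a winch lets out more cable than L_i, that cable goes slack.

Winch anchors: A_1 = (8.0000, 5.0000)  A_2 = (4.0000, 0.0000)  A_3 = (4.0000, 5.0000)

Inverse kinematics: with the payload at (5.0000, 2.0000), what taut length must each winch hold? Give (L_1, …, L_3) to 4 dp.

L_1 = √((8.0000−5.0000)² + (5.0000−2.0000)²) = 4.2426
L_2 = √((4.0000−5.0000)² + (0.0000−2.0000)²) = 2.2361
L_3 = √((4.0000−5.0000)² + (5.0000−2.0000)²) = 3.1623

(4.2426, 2.2361, 3.1623)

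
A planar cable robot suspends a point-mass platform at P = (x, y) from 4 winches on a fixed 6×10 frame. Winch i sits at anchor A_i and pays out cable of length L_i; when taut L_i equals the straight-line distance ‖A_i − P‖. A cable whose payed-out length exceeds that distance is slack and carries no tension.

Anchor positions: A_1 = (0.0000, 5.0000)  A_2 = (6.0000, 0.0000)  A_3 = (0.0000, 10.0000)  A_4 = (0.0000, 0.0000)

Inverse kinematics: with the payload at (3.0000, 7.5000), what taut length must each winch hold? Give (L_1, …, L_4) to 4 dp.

(3.9051, 8.0777, 3.9051, 8.0777)

cable 1: Δx=-3.0000, Δy=-2.5000; L_1 = √(Δx²+Δy²) = 3.9051
cable 2: Δx=3.0000, Δy=-7.5000; L_2 = √(Δx²+Δy²) = 8.0777
cable 3: Δx=-3.0000, Δy=2.5000; L_3 = √(Δx²+Δy²) = 3.9051
cable 4: Δx=-3.0000, Δy=-7.5000; L_4 = √(Δx²+Δy²) = 8.0777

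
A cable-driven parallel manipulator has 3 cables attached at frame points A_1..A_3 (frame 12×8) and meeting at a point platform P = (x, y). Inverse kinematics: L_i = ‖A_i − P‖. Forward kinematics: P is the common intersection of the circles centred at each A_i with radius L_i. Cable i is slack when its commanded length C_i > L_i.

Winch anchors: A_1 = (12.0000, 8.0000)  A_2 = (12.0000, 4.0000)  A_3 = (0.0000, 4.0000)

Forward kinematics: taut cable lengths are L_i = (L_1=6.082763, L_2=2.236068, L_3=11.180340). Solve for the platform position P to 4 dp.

(11.0000, 2.0000)

circle eqns → linear via eq_j − eq_1; set k_j = A_j·A_j − L_j²
k_1 = 144.0000+64.0000−37.0000 = 171.0000
0.0000·x + 8.0000·y = k_1−k_2 = 16.0000
24.0000·x + 8.0000·y = k_1−k_3 = 280.0000
solve first two rows → x=11.0000, y=2.0000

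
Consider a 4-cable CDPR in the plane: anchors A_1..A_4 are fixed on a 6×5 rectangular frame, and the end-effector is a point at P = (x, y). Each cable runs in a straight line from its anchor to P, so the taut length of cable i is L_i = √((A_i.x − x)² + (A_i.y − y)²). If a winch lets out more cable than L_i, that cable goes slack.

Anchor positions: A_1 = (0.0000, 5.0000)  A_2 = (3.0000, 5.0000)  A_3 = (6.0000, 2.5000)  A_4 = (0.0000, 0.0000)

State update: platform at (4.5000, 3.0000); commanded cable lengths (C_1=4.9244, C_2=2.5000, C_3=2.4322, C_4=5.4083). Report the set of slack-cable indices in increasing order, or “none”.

3

cable 1: L_1 = ‖A_1−P‖ = 4.9244;  C_1 = 4.9244 → taut
cable 2: L_2 = ‖A_2−P‖ = 2.5000;  C_2 = 2.5000 → taut
cable 3: L_3 = ‖A_3−P‖ = 1.5811;  C_3 = 2.4322 → slack
cable 4: L_4 = ‖A_4−P‖ = 5.4083;  C_4 = 5.4083 → taut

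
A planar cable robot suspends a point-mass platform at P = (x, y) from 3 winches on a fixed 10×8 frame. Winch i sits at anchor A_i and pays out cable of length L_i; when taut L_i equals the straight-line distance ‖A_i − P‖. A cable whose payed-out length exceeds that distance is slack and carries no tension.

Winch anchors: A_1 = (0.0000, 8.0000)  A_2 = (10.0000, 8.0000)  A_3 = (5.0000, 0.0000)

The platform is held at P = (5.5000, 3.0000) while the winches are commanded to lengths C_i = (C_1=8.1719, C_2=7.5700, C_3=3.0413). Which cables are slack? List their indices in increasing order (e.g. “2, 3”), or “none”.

cable 1: √((-5.5000)²+(5.0000)²)=7.4330, C_1=8.1719: slack
cable 2: √((4.5000)²+(5.0000)²)=6.7268, C_2=7.5700: slack
cable 3: √((-0.5000)²+(-3.0000)²)=3.0414, C_3=3.0413: taut

1, 2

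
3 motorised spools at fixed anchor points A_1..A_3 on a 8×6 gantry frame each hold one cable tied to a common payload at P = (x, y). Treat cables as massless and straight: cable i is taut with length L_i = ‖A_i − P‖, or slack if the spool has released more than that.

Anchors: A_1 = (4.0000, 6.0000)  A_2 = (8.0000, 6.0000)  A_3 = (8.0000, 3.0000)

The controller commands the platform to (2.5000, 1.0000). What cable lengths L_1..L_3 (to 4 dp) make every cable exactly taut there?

cable 1: Δx=1.5000, Δy=5.0000; L_1 = √(Δx²+Δy²) = 5.2202
cable 2: Δx=5.5000, Δy=5.0000; L_2 = √(Δx²+Δy²) = 7.4330
cable 3: Δx=5.5000, Δy=2.0000; L_3 = √(Δx²+Δy²) = 5.8523

(5.2202, 7.4330, 5.8523)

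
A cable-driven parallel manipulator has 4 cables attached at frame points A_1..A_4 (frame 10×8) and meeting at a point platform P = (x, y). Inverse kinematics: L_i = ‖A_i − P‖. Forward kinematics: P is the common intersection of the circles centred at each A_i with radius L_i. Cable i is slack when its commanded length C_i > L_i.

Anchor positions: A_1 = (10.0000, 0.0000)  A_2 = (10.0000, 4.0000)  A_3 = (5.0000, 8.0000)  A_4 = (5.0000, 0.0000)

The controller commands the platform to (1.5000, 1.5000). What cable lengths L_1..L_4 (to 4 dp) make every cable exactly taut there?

(8.6313, 8.8600, 7.3824, 3.8079)

L_1 = √((10.0000−1.5000)² + (0.0000−1.5000)²) = 8.6313
L_2 = √((10.0000−1.5000)² + (4.0000−1.5000)²) = 8.8600
L_3 = √((5.0000−1.5000)² + (8.0000−1.5000)²) = 7.3824
L_4 = √((5.0000−1.5000)² + (0.0000−1.5000)²) = 3.8079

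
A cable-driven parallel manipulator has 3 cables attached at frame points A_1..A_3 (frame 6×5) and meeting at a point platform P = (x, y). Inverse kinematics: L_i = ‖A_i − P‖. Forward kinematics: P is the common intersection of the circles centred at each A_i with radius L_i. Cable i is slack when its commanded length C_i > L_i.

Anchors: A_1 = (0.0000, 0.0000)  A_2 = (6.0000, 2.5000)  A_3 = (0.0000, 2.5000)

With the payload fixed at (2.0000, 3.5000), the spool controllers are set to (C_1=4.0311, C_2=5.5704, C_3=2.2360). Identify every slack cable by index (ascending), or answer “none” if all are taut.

i=1: geometric 4.0311 vs commanded 4.0311 ⇒ taut
i=2: geometric 4.1231 vs commanded 5.5704 ⇒ slack
i=3: geometric 2.2361 vs commanded 2.2360 ⇒ taut

2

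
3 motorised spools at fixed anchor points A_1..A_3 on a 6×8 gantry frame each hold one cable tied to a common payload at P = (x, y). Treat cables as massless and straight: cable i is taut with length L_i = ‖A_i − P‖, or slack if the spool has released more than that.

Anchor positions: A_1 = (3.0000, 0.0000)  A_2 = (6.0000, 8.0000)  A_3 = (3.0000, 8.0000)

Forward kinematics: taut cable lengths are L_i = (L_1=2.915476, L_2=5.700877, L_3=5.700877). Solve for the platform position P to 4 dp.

(4.5000, 2.5000)

expand ‖A_i−P‖²=L_i² and subtract eq 1 (c_i ≔ ‖A_i‖²−L_i²)
c_1 = 9.0000+0.0000−8.5000 = 0.5000
eq1−eq2 → [-6.0000  -16.0000]·P = -67.0000
eq1−eq3 → [0.0000  -16.0000]·P = -40.0000
2×2 solve → P = (4.5000, 2.5000)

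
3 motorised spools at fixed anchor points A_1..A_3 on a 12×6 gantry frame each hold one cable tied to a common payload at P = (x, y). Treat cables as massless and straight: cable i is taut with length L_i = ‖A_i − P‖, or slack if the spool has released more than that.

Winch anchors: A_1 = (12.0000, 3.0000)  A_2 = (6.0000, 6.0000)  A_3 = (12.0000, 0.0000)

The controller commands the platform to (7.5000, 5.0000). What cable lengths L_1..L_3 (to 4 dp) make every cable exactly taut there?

L_1: Δ = A_1−P = (4.5000, -2.0000) → ‖Δ‖ = √24.2500 = 4.9244
L_2: Δ = A_2−P = (-1.5000, 1.0000) → ‖Δ‖ = √3.2500 = 1.8028
L_3: Δ = A_3−P = (4.5000, -5.0000) → ‖Δ‖ = √45.2500 = 6.7268

(4.9244, 1.8028, 6.7268)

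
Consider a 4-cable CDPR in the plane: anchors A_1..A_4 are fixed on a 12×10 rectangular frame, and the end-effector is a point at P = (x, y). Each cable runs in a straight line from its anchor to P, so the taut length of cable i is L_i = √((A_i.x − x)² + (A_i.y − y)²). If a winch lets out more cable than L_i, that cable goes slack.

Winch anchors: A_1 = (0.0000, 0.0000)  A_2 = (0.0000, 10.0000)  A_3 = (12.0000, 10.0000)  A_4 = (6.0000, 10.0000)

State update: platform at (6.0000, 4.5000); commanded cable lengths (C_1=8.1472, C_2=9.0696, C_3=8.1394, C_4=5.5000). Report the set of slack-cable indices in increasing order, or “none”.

1, 2

cable 1: L_1 = ‖A_1−P‖ = 7.5000;  C_1 = 8.1472 → slack
cable 2: L_2 = ‖A_2−P‖ = 8.1394;  C_2 = 9.0696 → slack
cable 3: L_3 = ‖A_3−P‖ = 8.1394;  C_3 = 8.1394 → taut
cable 4: L_4 = ‖A_4−P‖ = 5.5000;  C_4 = 5.5000 → taut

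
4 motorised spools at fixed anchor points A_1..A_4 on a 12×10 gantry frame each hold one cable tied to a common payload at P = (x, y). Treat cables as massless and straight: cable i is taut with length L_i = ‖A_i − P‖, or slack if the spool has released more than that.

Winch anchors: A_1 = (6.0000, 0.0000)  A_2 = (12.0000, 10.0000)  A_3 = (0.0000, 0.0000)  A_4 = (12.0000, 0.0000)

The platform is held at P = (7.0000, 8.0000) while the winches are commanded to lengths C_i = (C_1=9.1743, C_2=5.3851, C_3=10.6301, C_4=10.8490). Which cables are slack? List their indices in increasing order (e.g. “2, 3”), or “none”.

cable 1: L_1 = ‖A_1−P‖ = 8.0623;  C_1 = 9.1743 → slack
cable 2: L_2 = ‖A_2−P‖ = 5.3852;  C_2 = 5.3851 → taut
cable 3: L_3 = ‖A_3−P‖ = 10.6301;  C_3 = 10.6301 → taut
cable 4: L_4 = ‖A_4−P‖ = 9.4340;  C_4 = 10.8490 → slack

1, 4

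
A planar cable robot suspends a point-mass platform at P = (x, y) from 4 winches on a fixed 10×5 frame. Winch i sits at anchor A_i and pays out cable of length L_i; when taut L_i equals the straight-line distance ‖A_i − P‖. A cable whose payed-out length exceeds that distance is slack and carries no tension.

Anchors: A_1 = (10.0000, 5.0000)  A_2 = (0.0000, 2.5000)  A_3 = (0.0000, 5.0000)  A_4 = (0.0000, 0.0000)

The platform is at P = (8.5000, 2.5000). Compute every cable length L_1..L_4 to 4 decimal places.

(2.9155, 8.5000, 8.8600, 8.8600)

L_1: Δ = A_1−P = (1.5000, 2.5000) → ‖Δ‖ = √8.5000 = 2.9155
L_2: Δ = A_2−P = (-8.5000, 0.0000) → ‖Δ‖ = √72.2500 = 8.5000
L_3: Δ = A_3−P = (-8.5000, 2.5000) → ‖Δ‖ = √78.5000 = 8.8600
L_4: Δ = A_4−P = (-8.5000, -2.5000) → ‖Δ‖ = √78.5000 = 8.8600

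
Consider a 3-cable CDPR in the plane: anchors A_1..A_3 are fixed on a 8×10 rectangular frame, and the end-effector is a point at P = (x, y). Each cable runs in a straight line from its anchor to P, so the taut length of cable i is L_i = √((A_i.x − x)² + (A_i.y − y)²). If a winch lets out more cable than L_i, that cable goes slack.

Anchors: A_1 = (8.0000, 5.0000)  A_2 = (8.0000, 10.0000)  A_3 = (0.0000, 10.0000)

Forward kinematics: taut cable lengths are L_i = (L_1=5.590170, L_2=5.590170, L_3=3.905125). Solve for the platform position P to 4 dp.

(3.0000, 7.5000)

expand ‖A_i−P‖²=L_i² and subtract eq 1 (q_i ≔ ‖A_i‖²−L_i²)
q_1 = 64.0000+25.0000−31.2500 = 57.7500
eq1−eq2 → [0.0000  -10.0000]·P = -75.0000
eq1−eq3 → [16.0000  -10.0000]·P = -27.0000
2×2 solve → P = (3.0000, 7.5000)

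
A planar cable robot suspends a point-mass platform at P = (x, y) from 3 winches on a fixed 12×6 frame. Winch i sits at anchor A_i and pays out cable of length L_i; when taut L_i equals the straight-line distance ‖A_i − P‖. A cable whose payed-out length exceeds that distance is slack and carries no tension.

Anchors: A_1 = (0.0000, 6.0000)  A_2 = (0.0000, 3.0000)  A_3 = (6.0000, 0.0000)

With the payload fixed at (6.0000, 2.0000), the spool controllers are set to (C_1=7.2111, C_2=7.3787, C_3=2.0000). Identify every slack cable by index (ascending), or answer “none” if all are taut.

2

cable 1: L_1 = ‖A_1−P‖ = 7.2111;  C_1 = 7.2111 → taut
cable 2: L_2 = ‖A_2−P‖ = 6.0828;  C_2 = 7.3787 → slack
cable 3: L_3 = ‖A_3−P‖ = 2.0000;  C_3 = 2.0000 → taut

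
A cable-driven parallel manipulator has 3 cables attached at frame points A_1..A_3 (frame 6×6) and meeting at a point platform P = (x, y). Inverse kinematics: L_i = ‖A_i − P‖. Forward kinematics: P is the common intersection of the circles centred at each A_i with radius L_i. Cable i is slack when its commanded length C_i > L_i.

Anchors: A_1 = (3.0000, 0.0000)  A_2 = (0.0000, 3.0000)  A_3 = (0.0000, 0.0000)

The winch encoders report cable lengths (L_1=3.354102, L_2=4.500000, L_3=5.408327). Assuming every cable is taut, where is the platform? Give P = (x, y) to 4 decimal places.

expand ‖A_i−P‖²=L_i² and subtract eq 1 (k_i ≔ ‖A_i‖²−L_i²)
k_1 = 9.0000+0.0000−11.2500 = -2.2500
eq1−eq2 → [6.0000  -6.0000]·P = 9.0000
eq1−eq3 → [6.0000  0.0000]·P = 27.0000
2×2 solve → P = (4.5000, 3.0000)

(4.5000, 3.0000)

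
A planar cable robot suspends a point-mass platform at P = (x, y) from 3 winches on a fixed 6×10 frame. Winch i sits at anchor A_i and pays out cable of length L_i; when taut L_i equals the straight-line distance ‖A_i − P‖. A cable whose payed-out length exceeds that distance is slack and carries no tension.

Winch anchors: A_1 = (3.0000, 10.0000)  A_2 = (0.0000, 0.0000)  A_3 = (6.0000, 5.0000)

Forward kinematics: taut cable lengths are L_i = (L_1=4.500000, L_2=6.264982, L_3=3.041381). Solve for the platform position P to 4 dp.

circle eqns → linear via eq_j − eq_1; set q_j = A_j·A_j − L_j²
q_1 = 9.0000+100.0000−20.2500 = 88.7500
6.0000·x + 20.0000·y = q_1−q_2 = 128.0000
-6.0000·x + 10.0000·y = q_1−q_3 = 37.0000
solve first two rows → x=3.0000, y=5.5000

(3.0000, 5.5000)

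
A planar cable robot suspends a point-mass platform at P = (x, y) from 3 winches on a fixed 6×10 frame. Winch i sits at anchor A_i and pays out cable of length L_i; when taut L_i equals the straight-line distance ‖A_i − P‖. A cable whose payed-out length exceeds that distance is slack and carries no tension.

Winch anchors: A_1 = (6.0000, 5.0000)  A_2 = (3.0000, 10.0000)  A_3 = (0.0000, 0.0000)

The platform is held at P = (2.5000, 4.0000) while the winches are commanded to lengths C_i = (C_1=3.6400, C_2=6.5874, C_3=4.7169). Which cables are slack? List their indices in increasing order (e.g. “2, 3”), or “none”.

cable 1: √((3.5000)²+(1.0000)²)=3.6401, C_1=3.6400: taut
cable 2: √((0.5000)²+(6.0000)²)=6.0208, C_2=6.5874: slack
cable 3: √((-2.5000)²+(-4.0000)²)=4.7170, C_3=4.7169: taut

2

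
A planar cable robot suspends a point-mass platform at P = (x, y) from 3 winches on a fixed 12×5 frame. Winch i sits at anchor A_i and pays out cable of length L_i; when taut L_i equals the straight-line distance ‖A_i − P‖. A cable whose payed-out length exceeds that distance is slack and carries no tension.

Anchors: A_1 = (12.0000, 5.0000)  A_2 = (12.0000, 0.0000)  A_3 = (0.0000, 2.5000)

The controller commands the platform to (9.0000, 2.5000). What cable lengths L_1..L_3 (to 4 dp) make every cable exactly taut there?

L_1 = √((12.0000−9.0000)² + (5.0000−2.5000)²) = 3.9051
L_2 = √((12.0000−9.0000)² + (0.0000−2.5000)²) = 3.9051
L_3 = √((0.0000−9.0000)² + (2.5000−2.5000)²) = 9.0000

(3.9051, 3.9051, 9.0000)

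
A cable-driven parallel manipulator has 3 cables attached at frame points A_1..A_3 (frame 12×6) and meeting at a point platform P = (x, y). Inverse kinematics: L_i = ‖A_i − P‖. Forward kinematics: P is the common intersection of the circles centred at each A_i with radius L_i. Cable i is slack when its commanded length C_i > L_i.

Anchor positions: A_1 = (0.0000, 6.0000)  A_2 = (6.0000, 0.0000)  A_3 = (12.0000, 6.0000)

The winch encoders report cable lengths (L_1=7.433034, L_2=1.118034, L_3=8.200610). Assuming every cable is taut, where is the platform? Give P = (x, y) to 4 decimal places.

(5.5000, 1.0000)

expand ‖A_i−P‖²=L_i² and subtract eq 1 (k_i ≔ ‖A_i‖²−L_i²)
k_1 = 0.0000+36.0000−55.2500 = -19.2500
eq1−eq2 → [-12.0000  12.0000]·P = -54.0000
eq1−eq3 → [-24.0000  0.0000]·P = -132.0000
2×2 solve → P = (5.5000, 1.0000)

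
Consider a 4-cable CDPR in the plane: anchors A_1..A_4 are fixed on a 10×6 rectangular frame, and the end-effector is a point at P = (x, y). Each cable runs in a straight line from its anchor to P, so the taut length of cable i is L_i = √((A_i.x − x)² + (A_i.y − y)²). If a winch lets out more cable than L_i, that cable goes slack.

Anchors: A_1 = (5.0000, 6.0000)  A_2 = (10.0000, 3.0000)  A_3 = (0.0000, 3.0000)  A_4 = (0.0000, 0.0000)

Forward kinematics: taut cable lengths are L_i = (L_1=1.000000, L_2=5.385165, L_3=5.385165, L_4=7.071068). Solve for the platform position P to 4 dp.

(5.0000, 5.0000)

circle eqns → linear via eq_j − eq_1; set k_j = A_j·A_j − L_j²
k_1 = 25.0000+36.0000−1.0000 = 60.0000
-10.0000·x + 6.0000·y = k_1−k_2 = -20.0000
10.0000·x + 6.0000·y = k_1−k_3 = 80.0000
10.0000·x + 12.0000·y = k_1−k_4 = 110.0000
solve first two rows → x=5.0000, y=5.0000
check cable 4: ‖A_4−P‖² = 50.0000 ≈ L_4² = 50.0000 ✓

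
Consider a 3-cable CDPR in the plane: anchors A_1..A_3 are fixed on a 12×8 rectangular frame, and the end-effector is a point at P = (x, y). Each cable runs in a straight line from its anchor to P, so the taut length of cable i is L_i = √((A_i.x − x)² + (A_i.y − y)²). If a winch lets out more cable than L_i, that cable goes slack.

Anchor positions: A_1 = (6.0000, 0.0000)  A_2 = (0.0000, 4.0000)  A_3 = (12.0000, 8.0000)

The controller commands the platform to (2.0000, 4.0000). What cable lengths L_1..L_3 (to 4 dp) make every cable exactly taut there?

L_1 = √((6.0000−2.0000)² + (0.0000−4.0000)²) = 5.6569
L_2 = √((0.0000−2.0000)² + (4.0000−4.0000)²) = 2.0000
L_3 = √((12.0000−2.0000)² + (8.0000−4.0000)²) = 10.7703

(5.6569, 2.0000, 10.7703)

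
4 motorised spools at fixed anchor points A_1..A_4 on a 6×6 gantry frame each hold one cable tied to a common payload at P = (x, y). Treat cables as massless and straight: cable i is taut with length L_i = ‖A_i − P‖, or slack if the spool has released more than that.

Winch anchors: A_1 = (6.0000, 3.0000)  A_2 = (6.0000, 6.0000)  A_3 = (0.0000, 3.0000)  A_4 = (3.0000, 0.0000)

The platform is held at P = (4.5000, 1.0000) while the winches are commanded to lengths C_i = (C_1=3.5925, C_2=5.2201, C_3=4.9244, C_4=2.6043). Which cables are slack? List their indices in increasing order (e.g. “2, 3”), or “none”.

cable 1: √((1.5000)²+(2.0000)²)=2.5000, C_1=3.5925: slack
cable 2: √((1.5000)²+(5.0000)²)=5.2202, C_2=5.2201: taut
cable 3: √((-4.5000)²+(2.0000)²)=4.9244, C_3=4.9244: taut
cable 4: √((-1.5000)²+(-1.0000)²)=1.8028, C_4=2.6043: slack

1, 4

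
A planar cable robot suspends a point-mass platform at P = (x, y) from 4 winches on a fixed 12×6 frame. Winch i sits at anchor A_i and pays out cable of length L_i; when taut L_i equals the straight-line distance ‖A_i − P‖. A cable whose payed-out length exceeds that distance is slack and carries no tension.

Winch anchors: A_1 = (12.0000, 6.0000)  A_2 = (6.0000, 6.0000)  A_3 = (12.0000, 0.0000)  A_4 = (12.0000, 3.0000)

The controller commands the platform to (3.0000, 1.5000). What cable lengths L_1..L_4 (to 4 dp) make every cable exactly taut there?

L_1 = √((12.0000−3.0000)² + (6.0000−1.5000)²) = 10.0623
L_2 = √((6.0000−3.0000)² + (6.0000−1.5000)²) = 5.4083
L_3 = √((12.0000−3.0000)² + (0.0000−1.5000)²) = 9.1241
L_4 = √((12.0000−3.0000)² + (3.0000−1.5000)²) = 9.1241

(10.0623, 5.4083, 9.1241, 9.1241)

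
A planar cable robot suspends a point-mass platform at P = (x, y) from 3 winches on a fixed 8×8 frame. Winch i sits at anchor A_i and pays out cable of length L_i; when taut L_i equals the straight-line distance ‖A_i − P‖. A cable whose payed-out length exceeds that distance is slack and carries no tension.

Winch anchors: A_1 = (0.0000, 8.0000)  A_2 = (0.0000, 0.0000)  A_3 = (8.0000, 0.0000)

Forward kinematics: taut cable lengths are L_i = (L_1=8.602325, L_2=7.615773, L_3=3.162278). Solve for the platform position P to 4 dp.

circle eqns → linear via eq_j − eq_1; set k_j = A_j·A_j − L_j²
k_1 = 0.0000+64.0000−74.0000 = -10.0000
0.0000·x + 16.0000·y = k_1−k_2 = 48.0000
-16.0000·x + 16.0000·y = k_1−k_3 = -64.0000
solve first two rows → x=7.0000, y=3.0000

(7.0000, 3.0000)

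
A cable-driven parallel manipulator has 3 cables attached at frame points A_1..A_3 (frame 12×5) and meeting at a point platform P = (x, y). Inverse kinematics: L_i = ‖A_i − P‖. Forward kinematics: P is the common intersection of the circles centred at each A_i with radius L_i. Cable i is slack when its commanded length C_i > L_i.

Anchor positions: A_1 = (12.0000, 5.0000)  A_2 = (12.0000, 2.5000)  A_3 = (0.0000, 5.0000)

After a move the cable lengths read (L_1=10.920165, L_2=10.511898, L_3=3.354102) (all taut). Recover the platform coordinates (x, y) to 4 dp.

(1.5000, 2.0000)

circle eqns → linear via eq_j − eq_1; set c_j = A_j·A_j − L_j²
c_1 = 144.0000+25.0000−119.2500 = 49.7500
0.0000·x + 5.0000·y = c_1−c_2 = 10.0000
24.0000·x + 0.0000·y = c_1−c_3 = 36.0000
solve first two rows → x=1.5000, y=2.0000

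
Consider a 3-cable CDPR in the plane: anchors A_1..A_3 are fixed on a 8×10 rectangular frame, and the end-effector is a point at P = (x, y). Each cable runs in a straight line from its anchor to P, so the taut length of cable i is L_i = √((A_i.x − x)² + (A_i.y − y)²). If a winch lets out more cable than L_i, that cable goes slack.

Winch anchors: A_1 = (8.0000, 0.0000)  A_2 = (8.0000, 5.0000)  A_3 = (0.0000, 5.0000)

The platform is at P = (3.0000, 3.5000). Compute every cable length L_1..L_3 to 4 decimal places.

(6.1033, 5.2202, 3.3541)

L_1 = √((8.0000−3.0000)² + (0.0000−3.5000)²) = 6.1033
L_2 = √((8.0000−3.0000)² + (5.0000−3.5000)²) = 5.2202
L_3 = √((0.0000−3.0000)² + (5.0000−3.5000)²) = 3.3541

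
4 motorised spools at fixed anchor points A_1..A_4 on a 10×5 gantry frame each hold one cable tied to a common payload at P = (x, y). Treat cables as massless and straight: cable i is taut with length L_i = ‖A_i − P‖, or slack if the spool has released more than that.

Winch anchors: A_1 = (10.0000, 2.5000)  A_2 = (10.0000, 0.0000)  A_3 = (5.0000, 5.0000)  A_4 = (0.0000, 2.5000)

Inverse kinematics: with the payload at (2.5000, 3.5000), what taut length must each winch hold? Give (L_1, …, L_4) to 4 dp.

(7.5664, 8.2765, 2.9155, 2.6926)

L_1: Δ = A_1−P = (7.5000, -1.0000) → ‖Δ‖ = √57.2500 = 7.5664
L_2: Δ = A_2−P = (7.5000, -3.5000) → ‖Δ‖ = √68.5000 = 8.2765
L_3: Δ = A_3−P = (2.5000, 1.5000) → ‖Δ‖ = √8.5000 = 2.9155
L_4: Δ = A_4−P = (-2.5000, -1.0000) → ‖Δ‖ = √7.2500 = 2.6926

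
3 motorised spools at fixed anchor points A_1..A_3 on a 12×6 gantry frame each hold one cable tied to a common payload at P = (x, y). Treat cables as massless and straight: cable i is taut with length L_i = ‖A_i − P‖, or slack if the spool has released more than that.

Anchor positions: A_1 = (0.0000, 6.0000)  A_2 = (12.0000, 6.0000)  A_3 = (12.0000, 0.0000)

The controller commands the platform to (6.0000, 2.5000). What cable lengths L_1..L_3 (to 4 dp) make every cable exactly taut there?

(6.9462, 6.9462, 6.5000)

L_1 = √((0.0000−6.0000)² + (6.0000−2.5000)²) = 6.9462
L_2 = √((12.0000−6.0000)² + (6.0000−2.5000)²) = 6.9462
L_3 = √((12.0000−6.0000)² + (0.0000−2.5000)²) = 6.5000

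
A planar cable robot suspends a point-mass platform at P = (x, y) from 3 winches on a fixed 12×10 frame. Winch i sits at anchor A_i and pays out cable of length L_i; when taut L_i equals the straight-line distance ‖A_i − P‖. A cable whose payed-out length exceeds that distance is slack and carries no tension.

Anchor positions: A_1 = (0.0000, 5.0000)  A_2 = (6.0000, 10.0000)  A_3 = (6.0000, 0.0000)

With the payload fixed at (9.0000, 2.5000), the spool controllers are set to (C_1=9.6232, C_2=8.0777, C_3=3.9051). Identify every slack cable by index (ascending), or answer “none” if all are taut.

i=1: geometric 9.3408 vs commanded 9.6232 ⇒ slack
i=2: geometric 8.0777 vs commanded 8.0777 ⇒ taut
i=3: geometric 3.9051 vs commanded 3.9051 ⇒ taut

1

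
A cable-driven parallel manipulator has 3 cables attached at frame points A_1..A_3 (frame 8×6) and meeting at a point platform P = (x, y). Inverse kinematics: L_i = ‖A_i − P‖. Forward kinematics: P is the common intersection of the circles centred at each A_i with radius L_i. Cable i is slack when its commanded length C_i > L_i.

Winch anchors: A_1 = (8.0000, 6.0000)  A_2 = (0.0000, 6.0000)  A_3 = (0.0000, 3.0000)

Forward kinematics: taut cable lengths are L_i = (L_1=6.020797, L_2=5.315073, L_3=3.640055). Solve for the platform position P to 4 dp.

(3.5000, 2.0000)

circle eqns → linear via eq_j − eq_1; set q_j = A_j·A_j − L_j²
q_1 = 64.0000+36.0000−36.2500 = 63.7500
16.0000·x + 0.0000·y = q_1−q_2 = 56.0000
16.0000·x + 6.0000·y = q_1−q_3 = 68.0000
solve first two rows → x=3.5000, y=2.0000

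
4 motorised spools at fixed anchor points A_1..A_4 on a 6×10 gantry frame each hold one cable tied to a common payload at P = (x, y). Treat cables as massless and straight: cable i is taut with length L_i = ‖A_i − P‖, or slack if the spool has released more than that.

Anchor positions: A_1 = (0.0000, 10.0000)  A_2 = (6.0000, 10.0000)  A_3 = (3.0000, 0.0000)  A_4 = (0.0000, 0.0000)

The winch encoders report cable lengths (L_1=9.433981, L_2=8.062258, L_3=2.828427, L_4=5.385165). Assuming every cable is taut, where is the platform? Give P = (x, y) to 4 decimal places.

each cable: (A_i−P)·(A_i−P) = L_i²; let k_i = ‖A_i‖²−L_i²
k_1 = 0.0000+100.0000−89.0000 = 11.0000
row 1: -12.0000x + 0.0000y = -60.0000  (k_2=71.0000)
row 2: -6.0000x + 20.0000y = 10.0000  (k_3=1.0000)
row 3: 0.0000x + 20.0000y = 40.0000  (k_4=-29.0000)
Cramer on rows 1–2 → x = 5.0000, y = 2.0000
check cable 4: ‖A_4−P‖² = 29.0000 ≈ L_4² = 29.0000 ✓

(5.0000, 2.0000)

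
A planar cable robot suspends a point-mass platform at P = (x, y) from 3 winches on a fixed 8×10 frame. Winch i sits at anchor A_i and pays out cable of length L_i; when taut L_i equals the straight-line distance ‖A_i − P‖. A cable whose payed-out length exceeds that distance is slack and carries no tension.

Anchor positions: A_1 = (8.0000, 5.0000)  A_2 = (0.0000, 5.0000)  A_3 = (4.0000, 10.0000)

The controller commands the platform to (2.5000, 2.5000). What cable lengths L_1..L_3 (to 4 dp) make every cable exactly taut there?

(6.0415, 3.5355, 7.6485)

L_1 = √((8.0000−2.5000)² + (5.0000−2.5000)²) = 6.0415
L_2 = √((0.0000−2.5000)² + (5.0000−2.5000)²) = 3.5355
L_3 = √((4.0000−2.5000)² + (10.0000−2.5000)²) = 7.6485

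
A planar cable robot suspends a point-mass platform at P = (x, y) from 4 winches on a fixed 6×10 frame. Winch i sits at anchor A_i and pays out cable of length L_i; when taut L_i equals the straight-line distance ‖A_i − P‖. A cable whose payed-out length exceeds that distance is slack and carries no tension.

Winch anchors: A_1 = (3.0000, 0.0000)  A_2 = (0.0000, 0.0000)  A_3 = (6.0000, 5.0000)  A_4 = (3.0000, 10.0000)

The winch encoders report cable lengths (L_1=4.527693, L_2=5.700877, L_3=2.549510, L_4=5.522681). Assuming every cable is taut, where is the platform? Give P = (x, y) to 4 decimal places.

(3.5000, 4.5000)

each cable: (A_i−P)·(A_i−P) = L_i²; let k_i = ‖A_i‖²−L_i²
k_1 = 9.0000+0.0000−20.5000 = -11.5000
row 1: 6.0000x + 0.0000y = 21.0000  (k_2=-32.5000)
row 2: -6.0000x − 10.0000y = -66.0000  (k_3=54.5000)
row 3: 0.0000x − 20.0000y = -90.0000  (k_4=78.5000)
Cramer on rows 1–2 → x = 3.5000, y = 4.5000
check cable 4: ‖A_4−P‖² = 30.5000 ≈ L_4² = 30.5000 ✓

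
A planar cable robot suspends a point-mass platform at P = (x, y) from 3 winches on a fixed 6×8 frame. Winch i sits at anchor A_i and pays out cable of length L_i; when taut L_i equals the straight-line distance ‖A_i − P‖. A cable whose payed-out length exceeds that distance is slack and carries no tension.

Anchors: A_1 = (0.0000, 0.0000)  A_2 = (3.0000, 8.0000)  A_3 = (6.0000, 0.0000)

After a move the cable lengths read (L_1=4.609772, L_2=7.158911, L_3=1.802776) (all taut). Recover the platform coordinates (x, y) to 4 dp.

(4.5000, 1.0000)

circle eqns → linear via eq_j − eq_1; set q_j = A_j·A_j − L_j²
q_1 = 0.0000+0.0000−21.2500 = -21.2500
-6.0000·x − 16.0000·y = q_1−q_2 = -43.0000
-12.0000·x + 0.0000·y = q_1−q_3 = -54.0000
solve first two rows → x=4.5000, y=1.0000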